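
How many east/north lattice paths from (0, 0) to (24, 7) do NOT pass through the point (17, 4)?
Number of paths = 1911375

Total paths from (0, 0) to (24, 7): C(31, 24) = 2629575. Paths through (17, 4): (paths (0, 0) → (17, 4)) × (paths (17, 4) → (24, 7)) = C(21, 17) · C(10, 7) = 5985 · 120 = 718200. Avoidance count = 2629575 − 718200 = 1911375.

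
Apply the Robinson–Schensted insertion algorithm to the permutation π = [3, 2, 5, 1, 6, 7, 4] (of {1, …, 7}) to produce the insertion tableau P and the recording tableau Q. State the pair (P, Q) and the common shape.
P = [1, 4, 6, 7] / [2, 5] / [3];  Q = [1, 3, 5, 6] / [2, 7] / [4];  common shape = (4, 2, 1)

Row-insert the values π_1, π_2, … into P one at a time, bumping the leftmost entry strictly greater than the inserted value down to the next row. The recording tableau Q records, in position (i, j), the step at which that cell was added to P.
  Insert 3 (step 1): P = [3];  Q = [1]
  Insert 2 (step 2): P = [2] / [3];  Q = [1] / [2]
  Insert 5 (step 3): P = [2, 5] / [3];  Q = [1, 3] / [2]
  Insert 1 (step 4): P = [1, 5] / [2] / [3];  Q = [1, 3] / [2] / [4]
  Insert 6 (step 5): P = [1, 5, 6] / [2] / [3];  Q = [1, 3, 5] / [2] / [4]
  Insert 7 (step 6): P = [1, 5, 6, 7] / [2] / [3];  Q = [1, 3, 5, 6] / [2] / [4]
  Insert 4 (step 7): P = [1, 4, 6, 7] / [2, 5] / [3];  Q = [1, 3, 5, 6] / [2, 7] / [4]
Final shape: (4, 2, 1).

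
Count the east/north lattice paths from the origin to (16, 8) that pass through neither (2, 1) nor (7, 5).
Number of paths = 295551

Inclusion–exclusion. Total paths: C(24, 16) = 735471. Through P₁: C(3, 2)·C(21, 14) = 348840. Through P₂: C(12, 7)·C(12, 9) = 174240. Since P₁ is strictly southwest of P₂, a monotone path through both must visit P₁ then P₂; paths through both = C(3, 2)·C(9, 5)·C(12, 9) = 83160. Avoid both = 735471 − 348840 − 174240 + 83160 = 295551.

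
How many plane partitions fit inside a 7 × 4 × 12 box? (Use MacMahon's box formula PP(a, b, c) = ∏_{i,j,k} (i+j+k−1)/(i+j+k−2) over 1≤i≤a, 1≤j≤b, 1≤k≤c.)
PP(7, 4, 12) = 2241344526426720

Evaluate the triple product over i = 1..7, j = 1..4, k = 1..12. The factors are (2/1) · (3/2) · (4/3) · (5/4) · (6/5) · (7/6) · (8/7) · (9/8) · … (336 factors total). The numerators and denominators telescope so the product is an integer; carrying out the multiplication exactly gives PP(7, 4, 12) = 2241344526426720.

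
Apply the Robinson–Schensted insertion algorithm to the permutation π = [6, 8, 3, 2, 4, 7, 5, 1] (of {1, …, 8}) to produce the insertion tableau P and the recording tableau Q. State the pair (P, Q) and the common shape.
P = [1, 4, 5] / [2, 7] / [3, 8] / [6];  Q = [1, 2, 6] / [3, 5] / [4, 7] / [8];  common shape = (3, 2, 2, 1)

Row-insert the values π_1, π_2, … into P one at a time, bumping the leftmost entry strictly greater than the inserted value down to the next row. The recording tableau Q records, in position (i, j), the step at which that cell was added to P.
  Insert 6 (step 1): P = [6];  Q = [1]
  Insert 8 (step 2): P = [6, 8];  Q = [1, 2]
  Insert 3 (step 3): P = [3, 8] / [6];  Q = [1, 2] / [3]
  Insert 2 (step 4): P = [2, 8] / [3] / [6];  Q = [1, 2] / [3] / [4]
  Insert 4 (step 5): P = [2, 4] / [3, 8] / [6];  Q = [1, 2] / [3, 5] / [4]
  Insert 7 (step 6): P = [2, 4, 7] / [3, 8] / [6];  Q = [1, 2, 6] / [3, 5] / [4]
  Insert 5 (step 7): P = [2, 4, 5] / [3, 7] / [6, 8];  Q = [1, 2, 6] / [3, 5] / [4, 7]
  Insert 1 (step 8): P = [1, 4, 5] / [2, 7] / [3, 8] / [6];  Q = [1, 2, 6] / [3, 5] / [4, 7] / [8]
Final shape: (3, 2, 2, 1).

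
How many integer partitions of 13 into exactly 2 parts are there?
p(13, 2 parts) = 6

Partitions of n into exactly k parts ↔ partitions of n − k into at most k parts (subtract 1 from each part). For n = 13, k = 2, the partitions are: 12+1, 11+2, 10+3, 9+4, 8+5, 7+6. Count = 6.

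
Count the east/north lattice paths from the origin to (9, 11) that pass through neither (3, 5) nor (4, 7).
Number of paths = 95804

Inclusion–exclusion. Total paths: C(20, 9) = 167960. Through P₁: C(8, 3)·C(12, 6) = 51744. Through P₂: C(11, 4)·C(9, 5) = 41580. Since P₁ is strictly southwest of P₂, a monotone path through both must visit P₁ then P₂; paths through both = C(8, 3)·C(3, 1)·C(9, 5) = 21168. Avoid both = 167960 − 51744 − 41580 + 21168 = 95804.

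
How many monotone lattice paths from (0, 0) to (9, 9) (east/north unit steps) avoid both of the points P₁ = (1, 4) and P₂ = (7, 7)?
Number of paths = 24113

Inclusion–exclusion. Total paths: C(18, 9) = 48620. Through P₁: C(5, 1)·C(13, 8) = 6435. Through P₂: C(14, 7)·C(4, 2) = 20592. Since P₁ is strictly southwest of P₂, a monotone path through both must visit P₁ then P₂; paths through both = C(5, 1)·C(9, 6)·C(4, 2) = 2520. Avoid both = 48620 − 6435 − 20592 + 2520 = 24113.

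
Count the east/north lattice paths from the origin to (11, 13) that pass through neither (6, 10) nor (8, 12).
Number of paths = 1736008

Inclusion–exclusion. Total paths: C(24, 11) = 2496144. Through P₁: C(16, 6)·C(8, 5) = 448448. Through P₂: C(20, 8)·C(4, 3) = 503880. Since P₁ is strictly southwest of P₂, a monotone path through both must visit P₁ then P₂; paths through both = C(16, 6)·C(4, 2)·C(4, 3) = 192192. Avoid both = 2496144 − 448448 − 503880 + 192192 = 1736008.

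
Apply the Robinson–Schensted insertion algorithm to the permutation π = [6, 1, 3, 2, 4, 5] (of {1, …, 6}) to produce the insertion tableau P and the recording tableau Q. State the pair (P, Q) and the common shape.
P = [1, 2, 4, 5] / [3] / [6];  Q = [1, 3, 5, 6] / [2] / [4];  common shape = (4, 1, 1)

Row-insert the values π_1, π_2, … into P one at a time, bumping the leftmost entry strictly greater than the inserted value down to the next row. The recording tableau Q records, in position (i, j), the step at which that cell was added to P.
  Insert 6 (step 1): P = [6];  Q = [1]
  Insert 1 (step 2): P = [1] / [6];  Q = [1] / [2]
  Insert 3 (step 3): P = [1, 3] / [6];  Q = [1, 3] / [2]
  Insert 2 (step 4): P = [1, 2] / [3] / [6];  Q = [1, 3] / [2] / [4]
  Insert 4 (step 5): P = [1, 2, 4] / [3] / [6];  Q = [1, 3, 5] / [2] / [4]
  Insert 5 (step 6): P = [1, 2, 4, 5] / [3] / [6];  Q = [1, 3, 5, 6] / [2] / [4]
Final shape: (4, 1, 1).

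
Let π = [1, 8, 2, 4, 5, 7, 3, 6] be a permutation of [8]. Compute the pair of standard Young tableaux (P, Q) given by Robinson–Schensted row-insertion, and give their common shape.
P = [1, 2, 3, 5, 6] / [4, 7] / [8];  Q = [1, 2, 4, 5, 6] / [3, 8] / [7];  common shape = (5, 2, 1)

Row-insert the values π_1, π_2, … into P one at a time, bumping the leftmost entry strictly greater than the inserted value down to the next row. The recording tableau Q records, in position (i, j), the step at which that cell was added to P.
  Insert 1 (step 1): P = [1];  Q = [1]
  Insert 8 (step 2): P = [1, 8];  Q = [1, 2]
  Insert 2 (step 3): P = [1, 2] / [8];  Q = [1, 2] / [3]
  Insert 4 (step 4): P = [1, 2, 4] / [8];  Q = [1, 2, 4] / [3]
  Insert 5 (step 5): P = [1, 2, 4, 5] / [8];  Q = [1, 2, 4, 5] / [3]
  Insert 7 (step 6): P = [1, 2, 4, 5, 7] / [8];  Q = [1, 2, 4, 5, 6] / [3]
  Insert 3 (step 7): P = [1, 2, 3, 5, 7] / [4] / [8];  Q = [1, 2, 4, 5, 6] / [3] / [7]
  Insert 6 (step 8): P = [1, 2, 3, 5, 6] / [4, 7] / [8];  Q = [1, 2, 4, 5, 6] / [3, 8] / [7]
Final shape: (5, 2, 1).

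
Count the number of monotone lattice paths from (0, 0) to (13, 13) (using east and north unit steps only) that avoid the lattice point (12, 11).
Number of paths = 6344366

Total paths from (0, 0) to (13, 13): C(26, 13) = 10400600. Paths through (12, 11): (paths (0, 0) → (12, 11)) × (paths (12, 11) → (13, 13)) = C(23, 12) · C(3, 1) = 1352078 · 3 = 4056234. Avoidance count = 10400600 − 4056234 = 6344366.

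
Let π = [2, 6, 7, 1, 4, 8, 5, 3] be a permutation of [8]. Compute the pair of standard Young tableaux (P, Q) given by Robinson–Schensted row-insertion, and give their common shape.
P = [1, 3, 5, 8] / [2, 4, 7] / [6];  Q = [1, 2, 3, 6] / [4, 5, 7] / [8];  common shape = (4, 3, 1)

Row-insert the values π_1, π_2, … into P one at a time, bumping the leftmost entry strictly greater than the inserted value down to the next row. The recording tableau Q records, in position (i, j), the step at which that cell was added to P.
  Insert 2 (step 1): P = [2];  Q = [1]
  Insert 6 (step 2): P = [2, 6];  Q = [1, 2]
  Insert 7 (step 3): P = [2, 6, 7];  Q = [1, 2, 3]
  Insert 1 (step 4): P = [1, 6, 7] / [2];  Q = [1, 2, 3] / [4]
  Insert 4 (step 5): P = [1, 4, 7] / [2, 6];  Q = [1, 2, 3] / [4, 5]
  Insert 8 (step 6): P = [1, 4, 7, 8] / [2, 6];  Q = [1, 2, 3, 6] / [4, 5]
  Insert 5 (step 7): P = [1, 4, 5, 8] / [2, 6, 7];  Q = [1, 2, 3, 6] / [4, 5, 7]
  Insert 3 (step 8): P = [1, 3, 5, 8] / [2, 4, 7] / [6];  Q = [1, 2, 3, 6] / [4, 5, 7] / [8]
Final shape: (4, 3, 1).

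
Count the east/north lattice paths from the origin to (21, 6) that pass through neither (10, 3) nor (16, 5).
Number of paths = 117860

Inclusion–exclusion. Total paths: C(27, 21) = 296010. Through P₁: C(13, 10)·C(14, 11) = 104104. Through P₂: C(21, 16)·C(6, 5) = 122094. Since P₁ is strictly southwest of P₂, a monotone path through both must visit P₁ then P₂; paths through both = C(13, 10)·C(8, 6)·C(6, 5) = 48048. Avoid both = 296010 − 104104 − 122094 + 48048 = 117860.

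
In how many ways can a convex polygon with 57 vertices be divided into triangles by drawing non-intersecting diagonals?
C_55 = 1759414616608818870992479875972

These polygon triangulations are counted by the Catalan number C_n = (1/(n + 1)) · C(2n, n). For n = 55: C_55 = (1/56) · C(110, 55) = 98527218530093856775578873054432/56 = 1759414616608818870992479875972.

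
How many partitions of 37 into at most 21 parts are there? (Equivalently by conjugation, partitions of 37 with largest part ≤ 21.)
p(37, parts ≤ 21) = 20953

Use the recurrence p(n, m) = p(n, m−1) + p(n−m, m): either the largest part is < m (count p(n, m−1)) or the largest part is exactly m (remove one copy of m, count p(n−m, m)). With p(0, ·) = 1 this gives p(37, parts ≤ 21) = 20953. (By conjugating Young diagrams, this also counts partitions of 37 into at most 21 parts.)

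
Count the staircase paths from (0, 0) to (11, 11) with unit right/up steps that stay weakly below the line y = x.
C_11 = 58786

These NE paths below the diagonal are counted by the Catalan number C_n = (1/(n + 1)) · C(2n, n). For n = 11: C_11 = (1/12) · C(22, 11) = 705432/12 = 58786.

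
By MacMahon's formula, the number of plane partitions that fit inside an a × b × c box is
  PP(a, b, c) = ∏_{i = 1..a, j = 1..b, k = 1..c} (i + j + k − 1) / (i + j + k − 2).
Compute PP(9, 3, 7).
PP(9, 3, 7) = 24584605760

Evaluate the triple product over i = 1..9, j = 1..3, k = 1..7. The factors are (2/1) · (3/2) · (4/3) · (5/4) · (6/5) · (7/6) · (8/7) · (3/2) · … (189 factors total). The numerators and denominators telescope so the product is an integer; carrying out the multiplication exactly gives PP(9, 3, 7) = 24584605760.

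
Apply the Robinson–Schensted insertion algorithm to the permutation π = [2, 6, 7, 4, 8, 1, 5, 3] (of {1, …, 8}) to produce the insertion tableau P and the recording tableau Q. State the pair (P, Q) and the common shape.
P = [1, 3, 5, 8] / [2, 4] / [6, 7];  Q = [1, 2, 3, 5] / [4, 7] / [6, 8];  common shape = (4, 2, 2)

Row-insert the values π_1, π_2, … into P one at a time, bumping the leftmost entry strictly greater than the inserted value down to the next row. The recording tableau Q records, in position (i, j), the step at which that cell was added to P.
  Insert 2 (step 1): P = [2];  Q = [1]
  Insert 6 (step 2): P = [2, 6];  Q = [1, 2]
  Insert 7 (step 3): P = [2, 6, 7];  Q = [1, 2, 3]
  Insert 4 (step 4): P = [2, 4, 7] / [6];  Q = [1, 2, 3] / [4]
  Insert 8 (step 5): P = [2, 4, 7, 8] / [6];  Q = [1, 2, 3, 5] / [4]
  Insert 1 (step 6): P = [1, 4, 7, 8] / [2] / [6];  Q = [1, 2, 3, 5] / [4] / [6]
  Insert 5 (step 7): P = [1, 4, 5, 8] / [2, 7] / [6];  Q = [1, 2, 3, 5] / [4, 7] / [6]
  Insert 3 (step 8): P = [1, 3, 5, 8] / [2, 4] / [6, 7];  Q = [1, 2, 3, 5] / [4, 7] / [6, 8]
Final shape: (4, 2, 2).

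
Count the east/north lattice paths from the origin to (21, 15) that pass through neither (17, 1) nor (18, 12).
Number of paths = 3837987300

Inclusion–exclusion. Total paths: C(36, 21) = 5567902560. Through P₁: C(18, 17)·C(18, 4) = 55080. Through P₂: C(30, 18)·C(6, 3) = 1729864500. Since P₁ is strictly southwest of P₂, a monotone path through both must visit P₁ then P₂; paths through both = C(18, 17)·C(12, 1)·C(6, 3) = 4320. Avoid both = 5567902560 − 55080 − 1729864500 + 4320 = 3837987300.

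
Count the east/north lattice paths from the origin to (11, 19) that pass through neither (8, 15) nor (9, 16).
Number of paths = 26842840

Inclusion–exclusion. Total paths: C(30, 11) = 54627300. Through P₁: C(23, 8)·C(7, 3) = 17160990. Through P₂: C(25, 9)·C(5, 2) = 20429750. Since P₁ is strictly southwest of P₂, a monotone path through both must visit P₁ then P₂; paths through both = C(23, 8)·C(2, 1)·C(5, 2) = 9806280. Avoid both = 54627300 − 17160990 − 20429750 + 9806280 = 26842840.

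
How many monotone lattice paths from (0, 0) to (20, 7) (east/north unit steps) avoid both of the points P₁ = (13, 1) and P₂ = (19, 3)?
Number of paths = 858266

Inclusion–exclusion. Total paths: C(27, 20) = 888030. Through P₁: C(14, 13)·C(13, 7) = 24024. Through P₂: C(22, 19)·C(5, 1) = 7700. Since P₁ is strictly southwest of P₂, a monotone path through both must visit P₁ then P₂; paths through both = C(14, 13)·C(8, 6)·C(5, 1) = 1960. Avoid both = 888030 − 24024 − 7700 + 1960 = 858266.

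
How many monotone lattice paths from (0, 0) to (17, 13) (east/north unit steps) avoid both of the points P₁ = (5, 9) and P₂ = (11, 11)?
Number of paths = 97933682

Inclusion–exclusion. Total paths: C(30, 17) = 119759850. Through P₁: C(14, 5)·C(16, 12) = 3643640. Through P₂: C(22, 11)·C(8, 6) = 19752096. Since P₁ is strictly southwest of P₂, a monotone path through both must visit P₁ then P₂; paths through both = C(14, 5)·C(8, 6)·C(8, 6) = 1569568. Avoid both = 119759850 − 3643640 − 19752096 + 1569568 = 97933682.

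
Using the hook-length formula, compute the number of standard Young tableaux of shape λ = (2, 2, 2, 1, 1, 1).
# SYT of shape (2, 2, 2, 1, 1, 1) = 48

Hook-length formula: f^λ = n! / Π hook(c), product over all cells c of the Young diagram. For λ = (2, 2, 2, 1, 1, 1), n = 9 boxes. Hook lengths by row (left-to-right, top-to-bottom): [7, 3]; [6, 2]; [5, 1]; [3]; [2]; [1]. Product of hooks = 7560. So f^λ = 9! / 7560 = 362880 / 7560 = 48.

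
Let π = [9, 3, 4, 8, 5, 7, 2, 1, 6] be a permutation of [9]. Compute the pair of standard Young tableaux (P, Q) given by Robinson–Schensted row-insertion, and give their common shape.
P = [1, 4, 5, 6] / [2, 7] / [3] / [8] / [9];  Q = [1, 3, 4, 6] / [2, 9] / [5] / [7] / [8];  common shape = (4, 2, 1, 1, 1)

Row-insert the values π_1, π_2, … into P one at a time, bumping the leftmost entry strictly greater than the inserted value down to the next row. The recording tableau Q records, in position (i, j), the step at which that cell was added to P.
  Insert 9 (step 1): P = [9];  Q = [1]
  Insert 3 (step 2): P = [3] / [9];  Q = [1] / [2]
  Insert 4 (step 3): P = [3, 4] / [9];  Q = [1, 3] / [2]
  Insert 8 (step 4): P = [3, 4, 8] / [9];  Q = [1, 3, 4] / [2]
  Insert 5 (step 5): P = [3, 4, 5] / [8] / [9];  Q = [1, 3, 4] / [2] / [5]
  Insert 7 (step 6): P = [3, 4, 5, 7] / [8] / [9];  Q = [1, 3, 4, 6] / [2] / [5]
  Insert 2 (step 7): P = [2, 4, 5, 7] / [3] / [8] / [9];  Q = [1, 3, 4, 6] / [2] / [5] / [7]
  Insert 1 (step 8): P = [1, 4, 5, 7] / [2] / [3] / [8] / [9];  Q = [1, 3, 4, 6] / [2] / [5] / [7] / [8]
  Insert 6 (step 9): P = [1, 4, 5, 6] / [2, 7] / [3] / [8] / [9];  Q = [1, 3, 4, 6] / [2, 9] / [5] / [7] / [8]
Final shape: (4, 2, 1, 1, 1).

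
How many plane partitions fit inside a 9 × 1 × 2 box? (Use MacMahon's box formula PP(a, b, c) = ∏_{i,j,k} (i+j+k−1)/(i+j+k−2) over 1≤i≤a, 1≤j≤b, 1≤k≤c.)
PP(9, 1, 2) = 55

Evaluate the triple product over i = 1..9, j = 1..1, k = 1..2. The factors are (2/1) · (3/2) · (3/2) · (4/3) · (4/3) · (5/4) · (5/4) · (6/5) · … (18 factors total). The numerators and denominators telescope so the product is an integer; carrying out the multiplication exactly gives PP(9, 1, 2) = 55.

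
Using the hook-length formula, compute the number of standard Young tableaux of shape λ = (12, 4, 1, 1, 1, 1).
# SYT of shape (12, 4, 1, 1, 1, 1) = 2334150

Hook-length formula: f^λ = n! / Π hook(c), product over all cells c of the Young diagram. For λ = (12, 4, 1, 1, 1, 1), n = 20 boxes. Hook lengths by row (left-to-right, top-to-bottom): [17, 12, 11, 10, 8, 7, 6, 5, 4, 3, 2, 1]; [8, 3, 2, 1]; [4]; [3]; [2]; [1]. Product of hooks = 1042307481600. So f^λ = 20! / 1042307481600 = 2432902008176640000 / 1042307481600 = 2334150.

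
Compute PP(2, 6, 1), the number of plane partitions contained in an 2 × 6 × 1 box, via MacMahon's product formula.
PP(2, 6, 1) = 28

Evaluate the triple product over i = 1..2, j = 1..6, k = 1..1. The factors are (2/1) · (3/2) · (4/3) · (5/4) · (6/5) · (7/6) · (3/2) · (4/3) · … (12 factors total). The numerators and denominators telescope so the product is an integer; carrying out the multiplication exactly gives PP(2, 6, 1) = 28.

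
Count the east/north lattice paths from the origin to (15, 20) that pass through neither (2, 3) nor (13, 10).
Number of paths = 1995840144

Inclusion–exclusion. Total paths: C(35, 15) = 3247943160. Through P₁: C(5, 2)·C(30, 13) = 1197598500. Through P₂: C(23, 13)·C(12, 2) = 75508356. Since P₁ is strictly southwest of P₂, a monotone path through both must visit P₁ then P₂; paths through both = C(5, 2)·C(18, 11)·C(12, 2) = 21003840. Avoid both = 3247943160 − 1197598500 − 75508356 + 21003840 = 1995840144.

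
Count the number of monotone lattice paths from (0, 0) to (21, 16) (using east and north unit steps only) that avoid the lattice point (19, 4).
Number of paths = 12874968865

Total paths from (0, 0) to (21, 16): C(37, 21) = 12875774670. Paths through (19, 4): (paths (0, 0) → (19, 4)) × (paths (19, 4) → (21, 16)) = C(23, 19) · C(14, 2) = 8855 · 91 = 805805. Avoidance count = 12875774670 − 805805 = 12874968865.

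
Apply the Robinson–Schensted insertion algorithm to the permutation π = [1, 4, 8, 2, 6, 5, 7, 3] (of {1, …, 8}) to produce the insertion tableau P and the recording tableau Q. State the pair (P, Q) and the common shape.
P = [1, 2, 3, 7] / [4, 5] / [6] / [8];  Q = [1, 2, 3, 7] / [4, 5] / [6] / [8];  common shape = (4, 2, 1, 1)

Row-insert the values π_1, π_2, … into P one at a time, bumping the leftmost entry strictly greater than the inserted value down to the next row. The recording tableau Q records, in position (i, j), the step at which that cell was added to P.
  Insert 1 (step 1): P = [1];  Q = [1]
  Insert 4 (step 2): P = [1, 4];  Q = [1, 2]
  Insert 8 (step 3): P = [1, 4, 8];  Q = [1, 2, 3]
  Insert 2 (step 4): P = [1, 2, 8] / [4];  Q = [1, 2, 3] / [4]
  Insert 6 (step 5): P = [1, 2, 6] / [4, 8];  Q = [1, 2, 3] / [4, 5]
  Insert 5 (step 6): P = [1, 2, 5] / [4, 6] / [8];  Q = [1, 2, 3] / [4, 5] / [6]
  Insert 7 (step 7): P = [1, 2, 5, 7] / [4, 6] / [8];  Q = [1, 2, 3, 7] / [4, 5] / [6]
  Insert 3 (step 8): P = [1, 2, 3, 7] / [4, 5] / [6] / [8];  Q = [1, 2, 3, 7] / [4, 5] / [6] / [8]
Final shape: (4, 2, 1, 1).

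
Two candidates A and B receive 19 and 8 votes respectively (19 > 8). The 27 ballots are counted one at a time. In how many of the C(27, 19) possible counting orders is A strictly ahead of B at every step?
Strict-lead orderings = 904475

Total orderings of the 27 votes with 19 for A: C(27, 19) = 2220075. By the Bertrand ballot formula (Cycle Lemma / reflection principle), the number of orderings in which A is strictly ahead of B throughout is (p − q)/(p + q) · C(p + q, p) = (19 − 8)/(19 + 8) · 2220075 = 904475.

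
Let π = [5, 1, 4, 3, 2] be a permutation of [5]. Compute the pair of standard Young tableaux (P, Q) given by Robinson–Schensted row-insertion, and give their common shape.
P = [1, 2] / [3] / [4] / [5];  Q = [1, 3] / [2] / [4] / [5];  common shape = (2, 1, 1, 1)

Row-insert the values π_1, π_2, … into P one at a time, bumping the leftmost entry strictly greater than the inserted value down to the next row. The recording tableau Q records, in position (i, j), the step at which that cell was added to P.
  Insert 5 (step 1): P = [5];  Q = [1]
  Insert 1 (step 2): P = [1] / [5];  Q = [1] / [2]
  Insert 4 (step 3): P = [1, 4] / [5];  Q = [1, 3] / [2]
  Insert 3 (step 4): P = [1, 3] / [4] / [5];  Q = [1, 3] / [2] / [4]
  Insert 2 (step 5): P = [1, 2] / [3] / [4] / [5];  Q = [1, 3] / [2] / [4] / [5]
Final shape: (2, 1, 1, 1).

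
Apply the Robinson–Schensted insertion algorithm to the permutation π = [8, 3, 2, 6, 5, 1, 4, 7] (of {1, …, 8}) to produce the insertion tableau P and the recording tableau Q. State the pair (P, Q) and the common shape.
P = [1, 4, 7] / [2, 5] / [3, 6] / [8];  Q = [1, 4, 8] / [2, 5] / [3, 7] / [6];  common shape = (3, 2, 2, 1)

Row-insert the values π_1, π_2, … into P one at a time, bumping the leftmost entry strictly greater than the inserted value down to the next row. The recording tableau Q records, in position (i, j), the step at which that cell was added to P.
  Insert 8 (step 1): P = [8];  Q = [1]
  Insert 3 (step 2): P = [3] / [8];  Q = [1] / [2]
  Insert 2 (step 3): P = [2] / [3] / [8];  Q = [1] / [2] / [3]
  Insert 6 (step 4): P = [2, 6] / [3] / [8];  Q = [1, 4] / [2] / [3]
  Insert 5 (step 5): P = [2, 5] / [3, 6] / [8];  Q = [1, 4] / [2, 5] / [3]
  Insert 1 (step 6): P = [1, 5] / [2, 6] / [3] / [8];  Q = [1, 4] / [2, 5] / [3] / [6]
  Insert 4 (step 7): P = [1, 4] / [2, 5] / [3, 6] / [8];  Q = [1, 4] / [2, 5] / [3, 7] / [6]
  Insert 7 (step 8): P = [1, 4, 7] / [2, 5] / [3, 6] / [8];  Q = [1, 4, 8] / [2, 5] / [3, 7] / [6]
Final shape: (3, 2, 2, 1).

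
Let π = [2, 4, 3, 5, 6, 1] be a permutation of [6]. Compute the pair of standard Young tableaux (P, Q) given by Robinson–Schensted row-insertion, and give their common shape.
P = [1, 3, 5, 6] / [2] / [4];  Q = [1, 2, 4, 5] / [3] / [6];  common shape = (4, 1, 1)

Row-insert the values π_1, π_2, … into P one at a time, bumping the leftmost entry strictly greater than the inserted value down to the next row. The recording tableau Q records, in position (i, j), the step at which that cell was added to P.
  Insert 2 (step 1): P = [2];  Q = [1]
  Insert 4 (step 2): P = [2, 4];  Q = [1, 2]
  Insert 3 (step 3): P = [2, 3] / [4];  Q = [1, 2] / [3]
  Insert 5 (step 4): P = [2, 3, 5] / [4];  Q = [1, 2, 4] / [3]
  Insert 6 (step 5): P = [2, 3, 5, 6] / [4];  Q = [1, 2, 4, 5] / [3]
  Insert 1 (step 6): P = [1, 3, 5, 6] / [2] / [4];  Q = [1, 2, 4, 5] / [3] / [6]
Final shape: (4, 1, 1).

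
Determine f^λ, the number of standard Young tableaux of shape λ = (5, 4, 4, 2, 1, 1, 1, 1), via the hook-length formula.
# SYT of shape (5, 4, 4, 2, 1, 1, 1, 1) = 23279256

Hook-length formula: f^λ = n! / Π hook(c), product over all cells c of the Young diagram. For λ = (5, 4, 4, 2, 1, 1, 1, 1), n = 19 boxes. Hook lengths by row (left-to-right, top-to-bottom): [12, 7, 5, 4, 1]; [10, 5, 3, 2]; [9, 4, 2, 1]; [6, 1]; [4]; [3]; [2]; [1]. Product of hooks = 5225472000. So f^λ = 19! / 5225472000 = 121645100408832000 / 5225472000 = 23279256.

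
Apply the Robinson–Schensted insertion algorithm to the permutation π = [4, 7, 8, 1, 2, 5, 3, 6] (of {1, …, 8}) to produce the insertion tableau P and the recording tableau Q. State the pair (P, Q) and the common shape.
P = [1, 2, 3, 6] / [4, 5, 8] / [7];  Q = [1, 2, 3, 8] / [4, 5, 6] / [7];  common shape = (4, 3, 1)

Row-insert the values π_1, π_2, … into P one at a time, bumping the leftmost entry strictly greater than the inserted value down to the next row. The recording tableau Q records, in position (i, j), the step at which that cell was added to P.
  Insert 4 (step 1): P = [4];  Q = [1]
  Insert 7 (step 2): P = [4, 7];  Q = [1, 2]
  Insert 8 (step 3): P = [4, 7, 8];  Q = [1, 2, 3]
  Insert 1 (step 4): P = [1, 7, 8] / [4];  Q = [1, 2, 3] / [4]
  Insert 2 (step 5): P = [1, 2, 8] / [4, 7];  Q = [1, 2, 3] / [4, 5]
  Insert 5 (step 6): P = [1, 2, 5] / [4, 7, 8];  Q = [1, 2, 3] / [4, 5, 6]
  Insert 3 (step 7): P = [1, 2, 3] / [4, 5, 8] / [7];  Q = [1, 2, 3] / [4, 5, 6] / [7]
  Insert 6 (step 8): P = [1, 2, 3, 6] / [4, 5, 8] / [7];  Q = [1, 2, 3, 8] / [4, 5, 6] / [7]
Final shape: (4, 3, 1).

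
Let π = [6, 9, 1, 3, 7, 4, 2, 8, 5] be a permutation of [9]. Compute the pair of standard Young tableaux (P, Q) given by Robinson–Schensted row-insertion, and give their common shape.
P = [1, 2, 4, 5] / [3, 7, 8] / [6] / [9];  Q = [1, 2, 5, 8] / [3, 4, 9] / [6] / [7];  common shape = (4, 3, 1, 1)

Row-insert the values π_1, π_2, … into P one at a time, bumping the leftmost entry strictly greater than the inserted value down to the next row. The recording tableau Q records, in position (i, j), the step at which that cell was added to P.
  Insert 6 (step 1): P = [6];  Q = [1]
  Insert 9 (step 2): P = [6, 9];  Q = [1, 2]
  Insert 1 (step 3): P = [1, 9] / [6];  Q = [1, 2] / [3]
  Insert 3 (step 4): P = [1, 3] / [6, 9];  Q = [1, 2] / [3, 4]
  Insert 7 (step 5): P = [1, 3, 7] / [6, 9];  Q = [1, 2, 5] / [3, 4]
  Insert 4 (step 6): P = [1, 3, 4] / [6, 7] / [9];  Q = [1, 2, 5] / [3, 4] / [6]
  Insert 2 (step 7): P = [1, 2, 4] / [3, 7] / [6] / [9];  Q = [1, 2, 5] / [3, 4] / [6] / [7]
  Insert 8 (step 8): P = [1, 2, 4, 8] / [3, 7] / [6] / [9];  Q = [1, 2, 5, 8] / [3, 4] / [6] / [7]
  Insert 5 (step 9): P = [1, 2, 4, 5] / [3, 7, 8] / [6] / [9];  Q = [1, 2, 5, 8] / [3, 4, 9] / [6] / [7]
Final shape: (4, 3, 1, 1).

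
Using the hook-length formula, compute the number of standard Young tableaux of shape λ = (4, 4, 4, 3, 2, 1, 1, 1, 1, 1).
# SYT of shape (4, 4, 4, 3, 2, 1, 1, 1, 1, 1) = 382018560

Hook-length formula: f^λ = n! / Π hook(c), product over all cells c of the Young diagram. For λ = (4, 4, 4, 3, 2, 1, 1, 1, 1, 1), n = 22 boxes. Hook lengths by row (left-to-right, top-to-bottom): [13, 7, 5, 3]; [12, 6, 4, 2]; [11, 5, 3, 1]; [9, 3, 1]; [7, 1]; [5]; [4]; [3]; [2]; [1]. Product of hooks = 2942267328000. So f^λ = 22! / 2942267328000 = 1124000727777607680000 / 2942267328000 = 382018560.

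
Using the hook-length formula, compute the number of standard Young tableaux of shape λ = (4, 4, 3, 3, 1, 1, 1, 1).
# SYT of shape (4, 4, 3, 3, 1, 1, 1, 1) = 3007368

Hook-length formula: f^λ = n! / Π hook(c), product over all cells c of the Young diagram. For λ = (4, 4, 3, 3, 1, 1, 1, 1), n = 18 boxes. Hook lengths by row (left-to-right, top-to-bottom): [11, 6, 5, 2]; [10, 5, 4, 1]; [8, 3, 2]; [7, 2, 1]; [4]; [3]; [2]; [1]. Product of hooks = 2128896000. So f^λ = 18! / 2128896000 = 6402373705728000 / 2128896000 = 3007368.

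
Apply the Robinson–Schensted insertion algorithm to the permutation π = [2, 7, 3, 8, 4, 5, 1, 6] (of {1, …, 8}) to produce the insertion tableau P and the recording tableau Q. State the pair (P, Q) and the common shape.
P = [1, 3, 4, 5, 6] / [2, 8] / [7];  Q = [1, 2, 4, 6, 8] / [3, 5] / [7];  common shape = (5, 2, 1)

Row-insert the values π_1, π_2, … into P one at a time, bumping the leftmost entry strictly greater than the inserted value down to the next row. The recording tableau Q records, in position (i, j), the step at which that cell was added to P.
  Insert 2 (step 1): P = [2];  Q = [1]
  Insert 7 (step 2): P = [2, 7];  Q = [1, 2]
  Insert 3 (step 3): P = [2, 3] / [7];  Q = [1, 2] / [3]
  Insert 8 (step 4): P = [2, 3, 8] / [7];  Q = [1, 2, 4] / [3]
  Insert 4 (step 5): P = [2, 3, 4] / [7, 8];  Q = [1, 2, 4] / [3, 5]
  Insert 5 (step 6): P = [2, 3, 4, 5] / [7, 8];  Q = [1, 2, 4, 6] / [3, 5]
  Insert 1 (step 7): P = [1, 3, 4, 5] / [2, 8] / [7];  Q = [1, 2, 4, 6] / [3, 5] / [7]
  Insert 6 (step 8): P = [1, 3, 4, 5, 6] / [2, 8] / [7];  Q = [1, 2, 4, 6, 8] / [3, 5] / [7]
Final shape: (5, 2, 1).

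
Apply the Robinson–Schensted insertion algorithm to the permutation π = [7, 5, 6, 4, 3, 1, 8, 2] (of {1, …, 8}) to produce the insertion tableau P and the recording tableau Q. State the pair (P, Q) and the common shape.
P = [1, 2, 8] / [3, 6] / [4] / [5] / [7];  Q = [1, 3, 7] / [2, 8] / [4] / [5] / [6];  common shape = (3, 2, 1, 1, 1)

Row-insert the values π_1, π_2, … into P one at a time, bumping the leftmost entry strictly greater than the inserted value down to the next row. The recording tableau Q records, in position (i, j), the step at which that cell was added to P.
  Insert 7 (step 1): P = [7];  Q = [1]
  Insert 5 (step 2): P = [5] / [7];  Q = [1] / [2]
  Insert 6 (step 3): P = [5, 6] / [7];  Q = [1, 3] / [2]
  Insert 4 (step 4): P = [4, 6] / [5] / [7];  Q = [1, 3] / [2] / [4]
  Insert 3 (step 5): P = [3, 6] / [4] / [5] / [7];  Q = [1, 3] / [2] / [4] / [5]
  Insert 1 (step 6): P = [1, 6] / [3] / [4] / [5] / [7];  Q = [1, 3] / [2] / [4] / [5] / [6]
  Insert 8 (step 7): P = [1, 6, 8] / [3] / [4] / [5] / [7];  Q = [1, 3, 7] / [2] / [4] / [5] / [6]
  Insert 2 (step 8): P = [1, 2, 8] / [3, 6] / [4] / [5] / [7];  Q = [1, 3, 7] / [2, 8] / [4] / [5] / [6]
Final shape: (3, 2, 1, 1, 1).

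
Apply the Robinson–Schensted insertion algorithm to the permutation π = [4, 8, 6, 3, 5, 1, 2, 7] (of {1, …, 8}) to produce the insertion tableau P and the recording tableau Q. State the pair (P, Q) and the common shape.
P = [1, 2, 7] / [3, 5] / [4, 6] / [8];  Q = [1, 2, 8] / [3, 5] / [4, 7] / [6];  common shape = (3, 2, 2, 1)

Row-insert the values π_1, π_2, … into P one at a time, bumping the leftmost entry strictly greater than the inserted value down to the next row. The recording tableau Q records, in position (i, j), the step at which that cell was added to P.
  Insert 4 (step 1): P = [4];  Q = [1]
  Insert 8 (step 2): P = [4, 8];  Q = [1, 2]
  Insert 6 (step 3): P = [4, 6] / [8];  Q = [1, 2] / [3]
  Insert 3 (step 4): P = [3, 6] / [4] / [8];  Q = [1, 2] / [3] / [4]
  Insert 5 (step 5): P = [3, 5] / [4, 6] / [8];  Q = [1, 2] / [3, 5] / [4]
  Insert 1 (step 6): P = [1, 5] / [3, 6] / [4] / [8];  Q = [1, 2] / [3, 5] / [4] / [6]
  Insert 2 (step 7): P = [1, 2] / [3, 5] / [4, 6] / [8];  Q = [1, 2] / [3, 5] / [4, 7] / [6]
  Insert 7 (step 8): P = [1, 2, 7] / [3, 5] / [4, 6] / [8];  Q = [1, 2, 8] / [3, 5] / [4, 7] / [6]
Final shape: (3, 2, 2, 1).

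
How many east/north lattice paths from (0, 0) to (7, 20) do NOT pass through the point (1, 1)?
Number of paths = 533830

Total paths from (0, 0) to (7, 20): C(27, 7) = 888030. Paths through (1, 1): (paths (0, 0) → (1, 1)) × (paths (1, 1) → (7, 20)) = C(2, 1) · C(25, 6) = 2 · 177100 = 354200. Avoidance count = 888030 − 354200 = 533830.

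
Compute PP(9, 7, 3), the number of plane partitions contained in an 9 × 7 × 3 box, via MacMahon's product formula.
PP(9, 7, 3) = 24584605760

Evaluate the triple product over i = 1..9, j = 1..7, k = 1..3. The factors are (2/1) · (3/2) · (4/3) · (3/2) · (4/3) · (5/4) · (4/3) · (5/4) · … (189 factors total). The numerators and denominators telescope so the product is an integer; carrying out the multiplication exactly gives PP(9, 7, 3) = 24584605760.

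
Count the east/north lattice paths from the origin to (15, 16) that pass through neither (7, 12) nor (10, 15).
Number of paths = 262032135

Inclusion–exclusion. Total paths: C(31, 15) = 300540195. Through P₁: C(19, 7)·C(12, 8) = 24942060. Through P₂: C(25, 10)·C(6, 5) = 19612560. Since P₁ is strictly southwest of P₂, a monotone path through both must visit P₁ then P₂; paths through both = C(19, 7)·C(6, 3)·C(6, 5) = 6046560. Avoid both = 300540195 − 24942060 − 19612560 + 6046560 = 262032135.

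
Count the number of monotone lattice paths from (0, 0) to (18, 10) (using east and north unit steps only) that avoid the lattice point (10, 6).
Number of paths = 9159150

Total paths from (0, 0) to (18, 10): C(28, 18) = 13123110. Paths through (10, 6): (paths (0, 0) → (10, 6)) × (paths (10, 6) → (18, 10)) = C(16, 10) · C(12, 8) = 8008 · 495 = 3963960. Avoidance count = 13123110 − 3963960 = 9159150.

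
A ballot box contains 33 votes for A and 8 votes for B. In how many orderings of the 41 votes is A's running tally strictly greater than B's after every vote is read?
Strict-lead orderings = 58261125

Total orderings of the 41 votes with 33 for A: C(41, 33) = 95548245. By the Bertrand ballot formula (Cycle Lemma / reflection principle), the number of orderings in which A is strictly ahead of B throughout is (p − q)/(p + q) · C(p + q, p) = (33 − 8)/(33 + 8) · 95548245 = 58261125.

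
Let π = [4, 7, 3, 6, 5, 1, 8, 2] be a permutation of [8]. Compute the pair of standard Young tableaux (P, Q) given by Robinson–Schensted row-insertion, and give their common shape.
P = [1, 2, 8] / [3, 5] / [4, 6] / [7];  Q = [1, 2, 7] / [3, 4] / [5, 8] / [6];  common shape = (3, 2, 2, 1)

Row-insert the values π_1, π_2, … into P one at a time, bumping the leftmost entry strictly greater than the inserted value down to the next row. The recording tableau Q records, in position (i, j), the step at which that cell was added to P.
  Insert 4 (step 1): P = [4];  Q = [1]
  Insert 7 (step 2): P = [4, 7];  Q = [1, 2]
  Insert 3 (step 3): P = [3, 7] / [4];  Q = [1, 2] / [3]
  Insert 6 (step 4): P = [3, 6] / [4, 7];  Q = [1, 2] / [3, 4]
  Insert 5 (step 5): P = [3, 5] / [4, 6] / [7];  Q = [1, 2] / [3, 4] / [5]
  Insert 1 (step 6): P = [1, 5] / [3, 6] / [4] / [7];  Q = [1, 2] / [3, 4] / [5] / [6]
  Insert 8 (step 7): P = [1, 5, 8] / [3, 6] / [4] / [7];  Q = [1, 2, 7] / [3, 4] / [5] / [6]
  Insert 2 (step 8): P = [1, 2, 8] / [3, 5] / [4, 6] / [7];  Q = [1, 2, 7] / [3, 4] / [5, 8] / [6]
Final shape: (3, 2, 2, 1).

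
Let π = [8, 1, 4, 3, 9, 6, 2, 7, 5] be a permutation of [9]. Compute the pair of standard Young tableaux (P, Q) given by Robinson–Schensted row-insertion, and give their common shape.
P = [1, 2, 5, 7] / [3, 6] / [4, 9] / [8];  Q = [1, 3, 5, 8] / [2, 6] / [4, 9] / [7];  common shape = (4, 2, 2, 1)

Row-insert the values π_1, π_2, … into P one at a time, bumping the leftmost entry strictly greater than the inserted value down to the next row. The recording tableau Q records, in position (i, j), the step at which that cell was added to P.
  Insert 8 (step 1): P = [8];  Q = [1]
  Insert 1 (step 2): P = [1] / [8];  Q = [1] / [2]
  Insert 4 (step 3): P = [1, 4] / [8];  Q = [1, 3] / [2]
  Insert 3 (step 4): P = [1, 3] / [4] / [8];  Q = [1, 3] / [2] / [4]
  Insert 9 (step 5): P = [1, 3, 9] / [4] / [8];  Q = [1, 3, 5] / [2] / [4]
  Insert 6 (step 6): P = [1, 3, 6] / [4, 9] / [8];  Q = [1, 3, 5] / [2, 6] / [4]
  Insert 2 (step 7): P = [1, 2, 6] / [3, 9] / [4] / [8];  Q = [1, 3, 5] / [2, 6] / [4] / [7]
  Insert 7 (step 8): P = [1, 2, 6, 7] / [3, 9] / [4] / [8];  Q = [1, 3, 5, 8] / [2, 6] / [4] / [7]
  Insert 5 (step 9): P = [1, 2, 5, 7] / [3, 6] / [4, 9] / [8];  Q = [1, 3, 5, 8] / [2, 6] / [4, 9] / [7]
Final shape: (4, 2, 2, 1).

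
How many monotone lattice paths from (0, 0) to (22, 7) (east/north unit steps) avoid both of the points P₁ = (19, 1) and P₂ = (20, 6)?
Number of paths = 868770

Inclusion–exclusion. Total paths: C(29, 22) = 1560780. Through P₁: C(20, 19)·C(9, 3) = 1680. Through P₂: C(26, 20)·C(3, 2) = 690690. Since P₁ is strictly southwest of P₂, a monotone path through both must visit P₁ then P₂; paths through both = C(20, 19)·C(6, 1)·C(3, 2) = 360. Avoid both = 1560780 − 1680 − 690690 + 360 = 868770.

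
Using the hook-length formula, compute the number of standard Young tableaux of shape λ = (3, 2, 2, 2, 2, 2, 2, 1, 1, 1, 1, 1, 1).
# SYT of shape (3, 2, 2, 2, 2, 2, 2, 1, 1, 1, 1, 1, 1) = 664734

Hook-length formula: f^λ = n! / Π hook(c), product over all cells c of the Young diagram. For λ = (3, 2, 2, 2, 2, 2, 2, 1, 1, 1, 1, 1, 1), n = 21 boxes. Hook lengths by row (left-to-right, top-to-bottom): [15, 8, 1]; [13, 6]; [12, 5]; [11, 4]; [10, 3]; [9, 2]; [8, 1]; [6]; [5]; [4]; [3]; [2]; [1]. Product of hooks = 76859228160000. So f^λ = 21! / 76859228160000 = 51090942171709440000 / 76859228160000 = 664734.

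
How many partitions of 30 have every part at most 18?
p(30, parts ≤ 18) = 5409

Use the recurrence p(n, m) = p(n, m−1) + p(n−m, m): either the largest part is < m (count p(n, m−1)) or the largest part is exactly m (remove one copy of m, count p(n−m, m)). With p(0, ·) = 1 this gives p(30, parts ≤ 18) = 5409. (By conjugating Young diagrams, this also counts partitions of 30 into at most 18 parts.)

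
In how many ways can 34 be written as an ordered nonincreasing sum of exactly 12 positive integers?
p(34, 12 parts) = 905

Partitions of n into exactly k parts are in bijection with partitions of n − k into at most k parts (subtract 1 from each part). So p(34, exactly 12) = p(22, parts ≤ 12). Computing via the recurrence p(m, j) = p(m, j−1) + p(m−j, j) gives 905.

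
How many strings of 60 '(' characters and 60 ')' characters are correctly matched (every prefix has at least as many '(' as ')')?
C_60 = 1583850964596120042686772779038896

These balanced parentheses are counted by the Catalan number C_n = (1/(n + 1)) · C(2n, n). For n = 60: C_60 = (1/61) · C(120, 60) = 96614908840363322603893139521372656/61 = 1583850964596120042686772779038896.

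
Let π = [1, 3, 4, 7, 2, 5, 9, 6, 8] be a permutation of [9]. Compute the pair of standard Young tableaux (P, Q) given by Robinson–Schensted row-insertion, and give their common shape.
P = [1, 2, 4, 5, 6, 8] / [3, 7, 9];  Q = [1, 2, 3, 4, 7, 9] / [5, 6, 8];  common shape = (6, 3)

Row-insert the values π_1, π_2, … into P one at a time, bumping the leftmost entry strictly greater than the inserted value down to the next row. The recording tableau Q records, in position (i, j), the step at which that cell was added to P.
  Insert 1 (step 1): P = [1];  Q = [1]
  Insert 3 (step 2): P = [1, 3];  Q = [1, 2]
  Insert 4 (step 3): P = [1, 3, 4];  Q = [1, 2, 3]
  Insert 7 (step 4): P = [1, 3, 4, 7];  Q = [1, 2, 3, 4]
  Insert 2 (step 5): P = [1, 2, 4, 7] / [3];  Q = [1, 2, 3, 4] / [5]
  Insert 5 (step 6): P = [1, 2, 4, 5] / [3, 7];  Q = [1, 2, 3, 4] / [5, 6]
  Insert 9 (step 7): P = [1, 2, 4, 5, 9] / [3, 7];  Q = [1, 2, 3, 4, 7] / [5, 6]
  Insert 6 (step 8): P = [1, 2, 4, 5, 6] / [3, 7, 9];  Q = [1, 2, 3, 4, 7] / [5, 6, 8]
  Insert 8 (step 9): P = [1, 2, 4, 5, 6, 8] / [3, 7, 9];  Q = [1, 2, 3, 4, 7, 9] / [5, 6, 8]
Final shape: (6, 3).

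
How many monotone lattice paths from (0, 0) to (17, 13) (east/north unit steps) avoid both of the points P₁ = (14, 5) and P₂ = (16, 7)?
Number of paths = 116613507

Inclusion–exclusion. Total paths: C(30, 17) = 119759850. Through P₁: C(19, 14)·C(11, 3) = 1918620. Through P₂: C(23, 16)·C(7, 1) = 1716099. Since P₁ is strictly southwest of P₂, a monotone path through both must visit P₁ then P₂; paths through both = C(19, 14)·C(4, 2)·C(7, 1) = 488376. Avoid both = 119759850 − 1918620 − 1716099 + 488376 = 116613507.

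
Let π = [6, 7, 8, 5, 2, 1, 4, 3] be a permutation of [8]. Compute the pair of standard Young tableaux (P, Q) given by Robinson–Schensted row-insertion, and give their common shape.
P = [1, 3, 8] / [2, 4] / [5, 7] / [6];  Q = [1, 2, 3] / [4, 7] / [5, 8] / [6];  common shape = (3, 2, 2, 1)

Row-insert the values π_1, π_2, … into P one at a time, bumping the leftmost entry strictly greater than the inserted value down to the next row. The recording tableau Q records, in position (i, j), the step at which that cell was added to P.
  Insert 6 (step 1): P = [6];  Q = [1]
  Insert 7 (step 2): P = [6, 7];  Q = [1, 2]
  Insert 8 (step 3): P = [6, 7, 8];  Q = [1, 2, 3]
  Insert 5 (step 4): P = [5, 7, 8] / [6];  Q = [1, 2, 3] / [4]
  Insert 2 (step 5): P = [2, 7, 8] / [5] / [6];  Q = [1, 2, 3] / [4] / [5]
  Insert 1 (step 6): P = [1, 7, 8] / [2] / [5] / [6];  Q = [1, 2, 3] / [4] / [5] / [6]
  Insert 4 (step 7): P = [1, 4, 8] / [2, 7] / [5] / [6];  Q = [1, 2, 3] / [4, 7] / [5] / [6]
  Insert 3 (step 8): P = [1, 3, 8] / [2, 4] / [5, 7] / [6];  Q = [1, 2, 3] / [4, 7] / [5, 8] / [6]
Final shape: (3, 2, 2, 1).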